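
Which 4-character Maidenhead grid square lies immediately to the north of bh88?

BH89

Latitude square 8; +1 → 9.
The longitude characters are unchanged.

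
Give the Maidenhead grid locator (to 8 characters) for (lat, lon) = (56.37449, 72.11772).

Add 180° to longitude and 90° to latitude: 252.11772, 146.37449.
Field: lon ⌊252.11772/20⌋ = 12 → M; lat ⌊146.37449/10⌋ = 14 → O.
Square: lon ⌊12.11772/2⌋ = 6; lat ⌊6.37449/1⌋ = 6.
Subsquare: lon ⌊0.11772/0.0833333⌋ = 1 → b; lat ⌊0.37449/0.0416667⌋ = 8 → i.
Extended square: lon ⌊0.03439/0.00833333⌋ = 4; lat ⌊0.04116/0.00416667⌋ = 9.

MO66bi49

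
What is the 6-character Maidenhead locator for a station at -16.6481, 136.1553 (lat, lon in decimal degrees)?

Shift to the Maidenhead origin (180°W, 90°S): lon 316.1553, lat 73.3519.
Field: 316.1553/20 → 15 → P, 73.3519/10 → 7 → H; chars PH.
Square: 16.1553/2 → 8, 3.3519/1 → 3; chars 83.
Subsquare: 0.1553/0.0833333 → 1 → b, 0.3519/0.0416667 → 8 → i; chars bi.

PH83bi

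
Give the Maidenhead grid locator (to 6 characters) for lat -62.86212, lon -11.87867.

IC47bd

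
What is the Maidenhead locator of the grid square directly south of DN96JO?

Latitude subsquare o = 14; −1 → 13 = n.
The longitude characters are unchanged.

DN96jn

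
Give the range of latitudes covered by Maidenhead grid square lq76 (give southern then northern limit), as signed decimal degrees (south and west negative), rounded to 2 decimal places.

76.00, 77.00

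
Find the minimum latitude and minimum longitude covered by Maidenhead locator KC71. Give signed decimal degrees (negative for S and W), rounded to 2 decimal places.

-69.00, 34.00

Field K=10, C=2: +10·20° lon, +2·10° lat → SW at lon 20°, lat -70°.
Square 7, 1: +7·2° lon, +1·1° lat → SW at lon 34°, lat -69°.
latitude -69.00, longitude 34.00.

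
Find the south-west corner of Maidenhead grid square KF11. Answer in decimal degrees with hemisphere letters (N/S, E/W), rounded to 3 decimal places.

39.000° S, 22.000° E

Field K=10, F=5: +10·20° lon, +5·10° lat → SW at lon 20°, lat -40°.
Square 1, 1: +1·2° lon, +1·1° lat → SW at lon 22°, lat -39°.
latitude 39.000° S, longitude 22.000° E.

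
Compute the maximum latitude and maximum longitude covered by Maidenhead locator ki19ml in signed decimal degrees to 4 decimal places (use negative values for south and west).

-0.5000, 23.0833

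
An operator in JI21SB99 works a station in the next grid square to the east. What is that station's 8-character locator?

Longitude extended square 9; +1 → 10, wraps to 0, carry into subsquare.
Longitude subsquare s = 18; +1 → 19 = t.
The latitude characters are unchanged.

JI21tb09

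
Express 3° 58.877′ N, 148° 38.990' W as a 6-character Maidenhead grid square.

BJ53qx

Add 180° to longitude and 90° to latitude: 31.3502, 93.9813.
Field: 31.3502/20 → 1 → B, 93.9813/10 → 9 → J; chars BJ.
Square: 11.3502/2 → 5, 3.9813/1 → 3; chars 53.
Subsquare: 1.3502/0.0833333 → 16 → q, 0.9813/0.0416667 → 23 → x; chars qx.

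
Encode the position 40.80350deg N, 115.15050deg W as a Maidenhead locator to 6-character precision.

DN20kt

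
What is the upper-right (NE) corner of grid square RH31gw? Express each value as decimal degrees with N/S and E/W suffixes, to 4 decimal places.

18.0417° S, 166.5833° E

Field R=17, H=7: +17·20° lon, +7·10° lat → SW at lon 160°, lat -20°.
Square 3, 1: +3·2° lon, +1·1° lat → SW at lon 166°, lat -19°.
Subsquare g=6, w=22: +6·0.0833333° lon, +22·0.0416667° lat → SW at lon 166.5°, lat -18.0833°.
Cell spans 0.0833333° lon × 0.0416667° lat. NE corner is SW corner plus one full cell.
latitude 18.0417° S, longitude 166.5833° E.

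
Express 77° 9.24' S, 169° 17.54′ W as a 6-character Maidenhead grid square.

AB52iu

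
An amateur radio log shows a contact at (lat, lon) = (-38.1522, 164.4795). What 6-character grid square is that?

Offset from 180°W / 90°S: lon 344.4795°, lat 51.8478°.
Field: 344.4795/20 → 17 → R, 51.8478/10 → 5 → F; chars RF.
Square: 4.4795/2 → 2, 1.8478/1 → 1; chars 21.
Subsquare: 0.4795/0.0833333 → 5 → f, 0.8478/0.0416667 → 20 → u; chars fu.

RF21fu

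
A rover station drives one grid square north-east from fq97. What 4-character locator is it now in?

Longitude square 9; +1 → 10, wraps to 0, carry into field.
Longitude field F = 5; +1 → 6 = G.
Latitude square 7; +1 → 8.

GQ08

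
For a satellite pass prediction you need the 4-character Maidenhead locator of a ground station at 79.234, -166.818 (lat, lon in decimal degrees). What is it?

Add 180° to longitude and 90° to latitude: 13.18, 169.23.
Field (20°×10°, letters A–R): lon ⌊13.18/20⌋ = 0 → A; lat ⌊169.23/10⌋ = 16 → Q.
Square (2°×1°, digits 0–9): lon ⌊13.18/2⌋ = 6; lat ⌊9.23/1⌋ = 9.

AQ69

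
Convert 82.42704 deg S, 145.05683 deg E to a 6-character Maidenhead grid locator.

Offset from 180°W / 90°S: lon 325.0568°, lat 7.5730°.
Field: lon ⌊325.0568/20⌋ = 16 → Q; lat ⌊7.5730/10⌋ = 0 → A.
Square: lon ⌊5.0568/2⌋ = 2; lat ⌊7.5730/1⌋ = 7.
Subsquare: lon ⌊1.0568/0.0833333⌋ = 12 → m; lat ⌊0.5730/0.0416667⌋ = 13 → n.

QA27mn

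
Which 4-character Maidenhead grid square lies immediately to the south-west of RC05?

QC94

Longitude square 0; −1 → -1, wraps to 9, carry into field.
Longitude field R = 17; −1 → 16 = Q.
Latitude square 5; −1 → 4.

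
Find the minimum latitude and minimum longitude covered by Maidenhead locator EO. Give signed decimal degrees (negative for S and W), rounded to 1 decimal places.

Field E=4, O=14: +4·20° lon, +14·10° lat → SW at lon -100°, lat 50°.
latitude 50.0, longitude -100.0.

50.0, -100.0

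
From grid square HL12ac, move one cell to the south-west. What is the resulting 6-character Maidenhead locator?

HL02xb

Longitude subsquare a = 0; −1 → -1, wraps to 23 = x, carry into square.
Longitude square 1; −1 → 0.
Latitude subsquare c = 2; −1 → 1 = b.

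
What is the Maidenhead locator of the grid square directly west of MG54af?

MG44xf

Longitude subsquare a = 0; −1 → -1, wraps to 23 = x, carry into square.
Longitude square 5; −1 → 4.
The latitude characters are unchanged.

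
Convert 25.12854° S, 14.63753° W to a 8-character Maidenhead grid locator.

IG24qu39

Add 180° to longitude and 90° to latitude: 165.36247, 64.87146.
Field: 165.36247/20 → 8 → I, 64.87146/10 → 6 → G; chars IG.
Square: 5.36247/2 → 2, 4.87146/1 → 4; chars 24.
Subsquare: 1.36247/0.0833333 → 16 → q, 0.87146/0.0416667 → 20 → u; chars qu.
Extended square: 0.02914/0.00833333 → 3, 0.03813/0.00416667 → 9; chars 39.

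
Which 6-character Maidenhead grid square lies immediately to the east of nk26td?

Longitude subsquare t = 19; +1 → 20 = u.
The latitude characters are unchanged.

NK26ud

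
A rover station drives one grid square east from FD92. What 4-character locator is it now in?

Longitude square 9; +1 → 10, wraps to 0, carry into field.
Longitude field F = 5; +1 → 6 = G.
The latitude characters are unchanged.

GD02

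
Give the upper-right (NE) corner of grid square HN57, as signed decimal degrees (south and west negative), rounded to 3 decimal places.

Field H=7, N=13: +7·20° lon, +13·10° lat → SW at lon -40°, lat 40°.
Square 5, 7: +5·2° lon, +7·1° lat → SW at lon -30°, lat 47°.
Cell spans 2° lon × 1° lat. NE corner is SW corner plus one full cell.
latitude 48.000, longitude -28.000.

48.000, -28.000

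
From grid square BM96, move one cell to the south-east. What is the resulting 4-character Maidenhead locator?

Longitude square 9; +1 → 10, wraps to 0, carry into field.
Longitude field B = 1; +1 → 2 = C.
Latitude square 6; −1 → 5.

CM05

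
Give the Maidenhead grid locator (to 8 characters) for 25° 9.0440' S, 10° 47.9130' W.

IG44ou43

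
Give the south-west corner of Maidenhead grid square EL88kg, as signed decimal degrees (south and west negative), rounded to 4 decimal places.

28.2500, -83.1667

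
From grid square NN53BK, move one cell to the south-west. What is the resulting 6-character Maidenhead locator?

Longitude subsquare b = 1; −1 → 0 = a.
Latitude subsquare k = 10; −1 → 9 = j.

NN53aj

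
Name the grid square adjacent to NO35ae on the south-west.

Longitude subsquare a = 0; −1 → -1, wraps to 23 = x, carry into square.
Longitude square 3; −1 → 2.
Latitude subsquare e = 4; −1 → 3 = d.

NO25xd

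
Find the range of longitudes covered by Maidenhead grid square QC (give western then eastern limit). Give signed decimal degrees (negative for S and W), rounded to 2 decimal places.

140.00, 160.00

Field Q=16, C=2: +16·20° lon, +2·10° lat → SW at lon 140°, lat -70°.
Cell spans 20° lon × 10° lat.
west 140.00, east 160.00.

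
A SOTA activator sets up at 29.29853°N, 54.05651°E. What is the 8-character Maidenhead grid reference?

Add 180° to longitude and 90° to latitude: 234.05651, 119.29853.
Field: lon ⌊234.05651/20⌋ = 11 → L; lat ⌊119.29853/10⌋ = 11 → L.
Square: lon ⌊14.05651/2⌋ = 7; lat ⌊9.29853/1⌋ = 9.
Subsquare: lon ⌊0.05651/0.0833333⌋ = 0 → a; lat ⌊0.29853/0.0416667⌋ = 7 → h.
Extended square: lon ⌊0.05651/0.00833333⌋ = 6; lat ⌊0.00686/0.00416667⌋ = 1.

LL79ah61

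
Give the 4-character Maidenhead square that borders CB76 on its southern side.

CB75

Latitude square 6; −1 → 5.
The longitude characters are unchanged.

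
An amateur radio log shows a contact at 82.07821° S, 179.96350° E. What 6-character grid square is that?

RA97xw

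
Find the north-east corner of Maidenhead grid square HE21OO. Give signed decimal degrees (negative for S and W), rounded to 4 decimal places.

-48.3750, -34.7500

Field H=7, E=4: +7·20° lon, +4·10° lat → SW at lon -40°, lat -50°.
Square 2, 1: +2·2° lon, +1·1° lat → SW at lon -36°, lat -49°.
Subsquare o=14, o=14: +14·0.0833333° lon, +14·0.0416667° lat → SW at lon -34.8333°, lat -48.4167°.
Cell spans 0.0833333° lon × 0.0416667° lat. NE corner is SW corner plus one full cell.
latitude -48.3750, longitude -34.7500.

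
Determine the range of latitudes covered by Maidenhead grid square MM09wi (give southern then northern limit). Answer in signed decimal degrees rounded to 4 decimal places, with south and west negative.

39.3333, 39.3750

Field M=12, M=12: +12·20° lon, +12·10° lat → SW at lon 60°, lat 30°.
Square 0, 9: +0·2° lon, +9·1° lat → SW at lon 60°, lat 39°.
Subsquare w=22, i=8: +22·0.0833333° lon, +8·0.0416667° lat → SW at lon 61.8333°, lat 39.3333°.
Cell spans 0.0833333° lon × 0.0416667° lat.
south 39.3333, north 39.3750.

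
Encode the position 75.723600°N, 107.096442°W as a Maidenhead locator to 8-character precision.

DQ65kr83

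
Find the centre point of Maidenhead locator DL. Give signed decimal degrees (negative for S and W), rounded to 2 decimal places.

25.00, -110.00

Field D=3, L=11: +3·20° lon, +11·10° lat → SW at lon -120°, lat 20°.
Cell spans 20° lon × 10° lat. Centre is SW corner plus half of each.
latitude 25.00, longitude -110.00.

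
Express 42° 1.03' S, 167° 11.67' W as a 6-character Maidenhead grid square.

AE67jx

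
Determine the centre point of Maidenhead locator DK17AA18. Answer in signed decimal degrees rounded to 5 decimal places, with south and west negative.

17.03542, -117.98750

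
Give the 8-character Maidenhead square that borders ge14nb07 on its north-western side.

Longitude extended square 0; −1 → -1, wraps to 9, carry into subsquare.
Longitude subsquare n = 13; −1 → 12 = m.
Latitude extended square 7; +1 → 8.

GE14mb98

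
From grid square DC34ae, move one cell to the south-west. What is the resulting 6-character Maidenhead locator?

DC24xd

Longitude subsquare a = 0; −1 → -1, wraps to 23 = x, carry into square.
Longitude square 3; −1 → 2.
Latitude subsquare e = 4; −1 → 3 = d.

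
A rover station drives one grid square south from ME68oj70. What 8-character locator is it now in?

Latitude extended square 0; −1 → -1, wraps to 9, carry into subsquare.
Latitude subsquare j = 9; −1 → 8 = i.
The longitude characters are unchanged.

ME68oi79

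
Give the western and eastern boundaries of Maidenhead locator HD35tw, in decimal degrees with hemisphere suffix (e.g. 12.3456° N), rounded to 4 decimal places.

32.4167° W, 32.3333° W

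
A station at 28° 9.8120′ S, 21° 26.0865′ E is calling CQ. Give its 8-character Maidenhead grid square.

Shift to the Maidenhead origin (180°W, 90°S): lon 201.43478, lat 61.83647.
Field: lon ⌊201.43478/20⌋ = 10 → K; lat ⌊61.83647/10⌋ = 6 → G.
Square: lon ⌊1.43478/2⌋ = 0; lat ⌊1.83647/1⌋ = 1.
Subsquare: lon ⌊1.43478/0.0833333⌋ = 17 → r; lat ⌊0.83647/0.0416667⌋ = 20 → u.
Extended square: lon ⌊0.01811/0.00833333⌋ = 2; lat ⌊0.00313/0.00416667⌋ = 0.

KG01ru20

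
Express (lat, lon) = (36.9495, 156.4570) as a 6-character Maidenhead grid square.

QM86fw

Offset from 180°W / 90°S: lon 336.4570°, lat 126.9495°.
Field: lon ⌊336.4570/20⌋ = 16 → Q; lat ⌊126.9495/10⌋ = 12 → M.
Square: lon ⌊16.4570/2⌋ = 8; lat ⌊6.9495/1⌋ = 6.
Subsquare: lon ⌊0.4570/0.0833333⌋ = 5 → f; lat ⌊0.9495/0.0416667⌋ = 22 → w.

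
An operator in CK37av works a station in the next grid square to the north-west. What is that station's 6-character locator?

CK27xw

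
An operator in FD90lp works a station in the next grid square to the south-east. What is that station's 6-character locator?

Longitude subsquare l = 11; +1 → 12 = m.
Latitude subsquare p = 15; −1 → 14 = o.

FD90mo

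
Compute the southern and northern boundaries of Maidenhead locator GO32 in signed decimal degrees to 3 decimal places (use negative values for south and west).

52.000, 53.000

Field G=6, O=14: +6·20° lon, +14·10° lat → SW at lon -60°, lat 50°.
Square 3, 2: +3·2° lon, +2·1° lat → SW at lon -54°, lat 52°.
Cell spans 2° lon × 1° lat.
south 52.000, north 53.000.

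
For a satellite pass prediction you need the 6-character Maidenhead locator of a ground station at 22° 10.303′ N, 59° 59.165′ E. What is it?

LL92xe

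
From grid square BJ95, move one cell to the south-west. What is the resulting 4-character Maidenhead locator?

Longitude square 9; −1 → 8.
Latitude square 5; −1 → 4.

BJ84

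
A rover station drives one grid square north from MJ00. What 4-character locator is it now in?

MJ01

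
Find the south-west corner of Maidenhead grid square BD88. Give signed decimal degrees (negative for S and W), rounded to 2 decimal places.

Field B=1, D=3: +1·20° lon, +3·10° lat → SW at lon -160°, lat -60°.
Square 8, 8: +8·2° lon, +8·1° lat → SW at lon -144°, lat -52°.
latitude -52.00, longitude -144.00.

-52.00, -144.00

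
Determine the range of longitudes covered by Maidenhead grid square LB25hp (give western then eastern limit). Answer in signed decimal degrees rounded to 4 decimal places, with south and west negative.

44.5833, 44.6667

Field L=11, B=1: +11·20° lon, +1·10° lat → SW at lon 40°, lat -80°.
Square 2, 5: +2·2° lon, +5·1° lat → SW at lon 44°, lat -75°.
Subsquare h=7, p=15: +7·0.0833333° lon, +15·0.0416667° lat → SW at lon 44.5833°, lat -74.375°.
Cell spans 0.0833333° lon × 0.0416667° lat.
west 44.5833, east 44.6667.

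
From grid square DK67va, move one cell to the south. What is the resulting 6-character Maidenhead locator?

Latitude subsquare a = 0; −1 → -1, wraps to 23 = x, carry into square.
Latitude square 7; −1 → 6.
The longitude characters are unchanged.

DK66vx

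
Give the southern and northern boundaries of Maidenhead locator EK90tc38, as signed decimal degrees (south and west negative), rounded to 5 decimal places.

10.11667, 10.12083

Field E=4, K=10: +4·20° lon, +10·10° lat → SW at lon -100°, lat 10°.
Square 9, 0: +9·2° lon, +0·1° lat → SW at lon -82°, lat 10°.
Subsquare t=19, c=2: +19·0.0833333° lon, +2·0.0416667° lat → SW at lon -80.4167°, lat 10.0833°.
Extended square 3, 8: +3·0.00833333° lon, +8·0.00416667° lat → SW at lon -80.3917°, lat 10.1167°.
Cell spans 0.00833333° lon × 0.00416667° lat.
south 10.11667, north 10.12083.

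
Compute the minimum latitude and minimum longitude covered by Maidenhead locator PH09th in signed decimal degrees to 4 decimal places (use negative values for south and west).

-10.7083, 121.5833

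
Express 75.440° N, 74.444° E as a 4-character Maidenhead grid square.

Shift to the Maidenhead origin (180°W, 90°S): lon 254.44, lat 165.44.
Field: lon ⌊254.44/20⌋ = 12 → M; lat ⌊165.44/10⌋ = 16 → Q.
Square: lon ⌊14.44/2⌋ = 7; lat ⌊5.44/1⌋ = 5.

MQ75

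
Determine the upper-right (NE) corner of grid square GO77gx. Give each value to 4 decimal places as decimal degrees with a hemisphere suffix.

Field G=6, O=14: +6·20° lon, +14·10° lat → SW at lon -60°, lat 50°.
Square 7, 7: +7·2° lon, +7·1° lat → SW at lon -46°, lat 57°.
Subsquare g=6, x=23: +6·0.0833333° lon, +23·0.0416667° lat → SW at lon -45.5°, lat 57.9583°.
Cell spans 0.0833333° lon × 0.0416667° lat. NE corner is SW corner plus one full cell.
latitude 58.0000° N, longitude 45.4167° W.

58.0000° N, 45.4167° W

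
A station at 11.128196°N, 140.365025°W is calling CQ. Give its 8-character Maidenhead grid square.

Offset from 180°W / 90°S: lon 39.63497°, lat 101.12820°.
Field: 39.63497/20 → 1 → B, 101.12820/10 → 10 → K; chars BK.
Square: 19.63497/2 → 9, 1.12820/1 → 1; chars 91.
Subsquare: 1.63497/0.0833333 → 19 → t, 0.12820/0.0416667 → 3 → d; chars td.
Extended square: 0.05164/0.00833333 → 6, 0.00320/0.00416667 → 0; chars 60.

BK91td60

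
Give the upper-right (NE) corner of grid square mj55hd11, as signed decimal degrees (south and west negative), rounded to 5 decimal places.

5.13333, 70.60000

Field M=12, J=9: +12·20° lon, +9·10° lat → SW at lon 60°, lat 0°.
Square 5, 5: +5·2° lon, +5·1° lat → SW at lon 70°, lat 5°.
Subsquare h=7, d=3: +7·0.0833333° lon, +3·0.0416667° lat → SW at lon 70.5833°, lat 5.125°.
Extended square 1, 1: +1·0.00833333° lon, +1·0.00416667° lat → SW at lon 70.5917°, lat 5.12917°.
Cell spans 0.00833333° lon × 0.00416667° lat. NE corner is SW corner plus one full cell.
latitude 5.13333, longitude 70.60000.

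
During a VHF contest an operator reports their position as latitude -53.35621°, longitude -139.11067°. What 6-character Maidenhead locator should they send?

CD06kp

Add 180° to longitude and 90° to latitude: 40.8893, 36.6438.
Field (20°×10°, letters A–R): lon ⌊40.8893/20⌋ = 2 → C; lat ⌊36.6438/10⌋ = 3 → D.
Square (2°×1°, digits 0–9): lon ⌊0.8893/2⌋ = 0; lat ⌊6.6438/1⌋ = 6.
Subsquare (5′×2.5′, letters a–x): lon ⌊0.8893/0.0833333⌋ = 10 → k; lat ⌊0.6438/0.0416667⌋ = 15 → p.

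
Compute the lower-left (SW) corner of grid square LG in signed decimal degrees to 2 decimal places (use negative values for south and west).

Field L=11, G=6: +11·20° lon, +6·10° lat → SW at lon 40°, lat -30°.
latitude -30.00, longitude 40.00.

-30.00, 40.00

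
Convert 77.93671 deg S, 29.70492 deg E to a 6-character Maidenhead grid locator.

KB42ub

Shift to the Maidenhead origin (180°W, 90°S): lon 209.7049, lat 12.0633.
Field: lon ⌊209.7049/20⌋ = 10 → K; lat ⌊12.0633/10⌋ = 1 → B.
Square: lon ⌊9.7049/2⌋ = 4; lat ⌊2.0633/1⌋ = 2.
Subsquare: lon ⌊1.7049/0.0833333⌋ = 20 → u; lat ⌊0.0633/0.0416667⌋ = 1 → b.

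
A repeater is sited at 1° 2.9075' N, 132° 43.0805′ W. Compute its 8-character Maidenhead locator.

Offset from 180°W / 90°S: lon 47.28199°, lat 91.04846°.
Field: lon ⌊47.28199/20⌋ = 2 → C; lat ⌊91.04846/10⌋ = 9 → J.
Square: lon ⌊7.28199/2⌋ = 3; lat ⌊1.04846/1⌋ = 1.
Subsquare: lon ⌊1.28199/0.0833333⌋ = 15 → p; lat ⌊0.04846/0.0416667⌋ = 1 → b.
Extended square: lon ⌊0.03199/0.00833333⌋ = 3; lat ⌊0.00679/0.00416667⌋ = 1.

CJ31pb31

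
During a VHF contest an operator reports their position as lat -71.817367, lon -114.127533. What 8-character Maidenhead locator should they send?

DB28we43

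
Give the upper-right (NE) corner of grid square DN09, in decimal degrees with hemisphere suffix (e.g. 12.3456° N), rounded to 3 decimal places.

Field D=3, N=13: +3·20° lon, +13·10° lat → SW at lon -120°, lat 40°.
Square 0, 9: +0·2° lon, +9·1° lat → SW at lon -120°, lat 49°.
Cell spans 2° lon × 1° lat. NE corner is SW corner plus one full cell.
latitude 50.000° N, longitude 118.000° W.

50.000° N, 118.000° W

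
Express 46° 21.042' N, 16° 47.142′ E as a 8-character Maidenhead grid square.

JN86ji44

Offset from 180°W / 90°S: lon 196.78570°, lat 136.35070°.
Field (20°×10°, letters A–R): lon ⌊196.78570/20⌋ = 9 → J; lat ⌊136.35070/10⌋ = 13 → N.
Square (2°×1°, digits 0–9): lon ⌊16.78570/2⌋ = 8; lat ⌊6.35070/1⌋ = 6.
Subsquare (5′×2.5′, letters a–x): lon ⌊0.78570/0.0833333⌋ = 9 → j; lat ⌊0.35070/0.0416667⌋ = 8 → i.
Extended square (30″×15″, digits 0–9): lon ⌊0.03570/0.00833333⌋ = 4; lat ⌊0.01737/0.00416667⌋ = 4.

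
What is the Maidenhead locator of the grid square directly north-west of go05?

FO96

Longitude square 0; −1 → -1, wraps to 9, carry into field.
Longitude field G = 6; −1 → 5 = F.
Latitude square 5; +1 → 6.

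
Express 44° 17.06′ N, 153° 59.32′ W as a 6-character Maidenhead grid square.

BN34ag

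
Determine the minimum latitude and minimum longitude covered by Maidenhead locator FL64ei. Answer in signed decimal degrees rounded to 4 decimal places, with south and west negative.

24.3333, -67.6667

Field F=5, L=11: +5·20° lon, +11·10° lat → SW at lon -80°, lat 20°.
Square 6, 4: +6·2° lon, +4·1° lat → SW at lon -68°, lat 24°.
Subsquare e=4, i=8: +4·0.0833333° lon, +8·0.0416667° lat → SW at lon -67.6667°, lat 24.3333°.
latitude 24.3333, longitude -67.6667.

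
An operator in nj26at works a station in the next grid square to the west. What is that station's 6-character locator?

Longitude subsquare a = 0; −1 → -1, wraps to 23 = x, carry into square.
Longitude square 2; −1 → 1.
The latitude characters are unchanged.

NJ16xt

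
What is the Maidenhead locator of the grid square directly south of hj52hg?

HJ52hf

Latitude subsquare g = 6; −1 → 5 = f.
The longitude characters are unchanged.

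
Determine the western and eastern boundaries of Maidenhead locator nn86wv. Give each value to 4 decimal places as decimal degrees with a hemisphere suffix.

Field N=13, N=13: +13·20° lon, +13·10° lat → SW at lon 80°, lat 40°.
Square 8, 6: +8·2° lon, +6·1° lat → SW at lon 96°, lat 46°.
Subsquare w=22, v=21: +22·0.0833333° lon, +21·0.0416667° lat → SW at lon 97.8333°, lat 46.875°.
Cell spans 0.0833333° lon × 0.0416667° lat.
west 97.8333° E, east 97.9167° E.

97.8333° E, 97.9167° E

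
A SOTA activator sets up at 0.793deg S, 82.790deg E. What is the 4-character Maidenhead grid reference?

NI19

Add 180° to longitude and 90° to latitude: 262.79, 89.21.
Field: lon ⌊262.79/20⌋ = 13 → N; lat ⌊89.21/10⌋ = 8 → I.
Square: lon ⌊2.79/2⌋ = 1; lat ⌊9.21/1⌋ = 9.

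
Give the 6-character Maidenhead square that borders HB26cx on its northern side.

HB27ca

Latitude subsquare x = 23; +1 → 24, wraps to 0 = a, carry into square.
Latitude square 6; +1 → 7.
The longitude characters are unchanged.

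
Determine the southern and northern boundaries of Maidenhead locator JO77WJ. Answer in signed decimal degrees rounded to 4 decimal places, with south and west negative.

Field J=9, O=14: +9·20° lon, +14·10° lat → SW at lon 0°, lat 50°.
Square 7, 7: +7·2° lon, +7·1° lat → SW at lon 14°, lat 57°.
Subsquare w=22, j=9: +22·0.0833333° lon, +9·0.0416667° lat → SW at lon 15.8333°, lat 57.375°.
Cell spans 0.0833333° lon × 0.0416667° lat.
south 57.3750, north 57.4167.

57.3750, 57.4167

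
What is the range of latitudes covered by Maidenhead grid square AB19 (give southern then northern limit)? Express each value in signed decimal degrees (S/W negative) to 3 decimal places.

-71.000, -70.000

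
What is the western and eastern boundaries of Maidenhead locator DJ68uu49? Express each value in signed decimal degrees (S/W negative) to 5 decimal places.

-106.30000, -106.29167

Field D=3, J=9: +3·20° lon, +9·10° lat → SW at lon -120°, lat 0°.
Square 6, 8: +6·2° lon, +8·1° lat → SW at lon -108°, lat 8°.
Subsquare u=20, u=20: +20·0.0833333° lon, +20·0.0416667° lat → SW at lon -106.333°, lat 8.83333°.
Extended square 4, 9: +4·0.00833333° lon, +9·0.00416667° lat → SW at lon -106.3°, lat 8.87083°.
Cell spans 0.00833333° lon × 0.00416667° lat.
west -106.30000, east -106.29167.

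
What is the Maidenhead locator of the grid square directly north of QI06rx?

QI07ra

Latitude subsquare x = 23; +1 → 24, wraps to 0 = a, carry into square.
Latitude square 6; +1 → 7.
The longitude characters are unchanged.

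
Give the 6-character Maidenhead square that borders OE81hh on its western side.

Longitude subsquare h = 7; −1 → 6 = g.
The latitude characters are unchanged.

OE81gh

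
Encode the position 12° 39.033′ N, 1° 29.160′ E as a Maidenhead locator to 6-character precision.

JK02rp

Shift to the Maidenhead origin (180°W, 90°S): lon 181.4860, lat 102.6505.
Field: lon ⌊181.4860/20⌋ = 9 → J; lat ⌊102.6505/10⌋ = 10 → K.
Square: lon ⌊1.4860/2⌋ = 0; lat ⌊2.6505/1⌋ = 2.
Subsquare: lon ⌊1.4860/0.0833333⌋ = 17 → r; lat ⌊0.6505/0.0416667⌋ = 15 → p.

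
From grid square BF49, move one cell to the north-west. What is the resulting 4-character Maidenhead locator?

BG30

Longitude square 4; −1 → 3.
Latitude square 9; +1 → 10, wraps to 0, carry into field.
Latitude field F = 5; +1 → 6 = G.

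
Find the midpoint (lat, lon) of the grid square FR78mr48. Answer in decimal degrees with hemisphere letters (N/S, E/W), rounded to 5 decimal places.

88.74375° N, 64.96250° W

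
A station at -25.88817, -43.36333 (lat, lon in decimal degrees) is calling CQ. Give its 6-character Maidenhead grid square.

GG84hc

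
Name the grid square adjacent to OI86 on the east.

Longitude square 8; +1 → 9.
The latitude characters are unchanged.

OI96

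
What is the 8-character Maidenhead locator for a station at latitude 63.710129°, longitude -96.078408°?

EP13xr00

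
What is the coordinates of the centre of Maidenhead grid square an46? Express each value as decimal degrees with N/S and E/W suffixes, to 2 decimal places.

46.50° N, 171.00° W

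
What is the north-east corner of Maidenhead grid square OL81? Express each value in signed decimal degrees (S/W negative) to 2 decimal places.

Field O=14, L=11: +14·20° lon, +11·10° lat → SW at lon 100°, lat 20°.
Square 8, 1: +8·2° lon, +1·1° lat → SW at lon 116°, lat 21°.
Cell spans 2° lon × 1° lat. NE corner is SW corner plus one full cell.
latitude 22.00, longitude 118.00.

22.00, 118.00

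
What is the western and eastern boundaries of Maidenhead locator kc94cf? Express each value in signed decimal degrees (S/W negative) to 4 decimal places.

Field K=10, C=2: +10·20° lon, +2·10° lat → SW at lon 20°, lat -70°.
Square 9, 4: +9·2° lon, +4·1° lat → SW at lon 38°, lat -66°.
Subsquare c=2, f=5: +2·0.0833333° lon, +5·0.0416667° lat → SW at lon 38.1667°, lat -65.7917°.
Cell spans 0.0833333° lon × 0.0416667° lat.
west 38.1667, east 38.2500.

38.1667, 38.2500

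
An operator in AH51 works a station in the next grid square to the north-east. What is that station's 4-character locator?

Longitude square 5; +1 → 6.
Latitude square 1; +1 → 2.

AH62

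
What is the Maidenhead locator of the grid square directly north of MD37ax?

MD38aa

Latitude subsquare x = 23; +1 → 24, wraps to 0 = a, carry into square.
Latitude square 7; +1 → 8.
The longitude characters are unchanged.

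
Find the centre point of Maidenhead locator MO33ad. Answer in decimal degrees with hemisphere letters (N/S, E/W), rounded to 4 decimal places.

53.1458° N, 66.0417° E

Field M=12, O=14: +12·20° lon, +14·10° lat → SW at lon 60°, lat 50°.
Square 3, 3: +3·2° lon, +3·1° lat → SW at lon 66°, lat 53°.
Subsquare a=0, d=3: +0·0.0833333° lon, +3·0.0416667° lat → SW at lon 66°, lat 53.125°.
Cell spans 0.0833333° lon × 0.0416667° lat. Centre is SW corner plus half of each.
latitude 53.1458° N, longitude 66.0417° E.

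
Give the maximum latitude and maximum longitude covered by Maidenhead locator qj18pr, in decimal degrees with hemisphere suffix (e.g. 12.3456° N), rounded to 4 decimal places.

Field Q=16, J=9: +16·20° lon, +9·10° lat → SW at lon 140°, lat 0°.
Square 1, 8: +1·2° lon, +8·1° lat → SW at lon 142°, lat 8°.
Subsquare p=15, r=17: +15·0.0833333° lon, +17·0.0416667° lat → SW at lon 143.25°, lat 8.70833°.
Cell spans 0.0833333° lon × 0.0416667° lat. NE corner is SW corner plus one full cell.
latitude 8.7500° N, longitude 143.3333° E.

8.7500° N, 143.3333° E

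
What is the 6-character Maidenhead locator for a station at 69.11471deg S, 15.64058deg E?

JC70tv

Offset from 180°W / 90°S: lon 195.6406°, lat 20.8853°.
Field (20°×10°, letters A–R): 195.6406/20 → 9 → J, 20.8853/10 → 2 → C; chars JC.
Square (2°×1°, digits 0–9): 15.6406/2 → 7, 0.8853/1 → 0; chars 70.
Subsquare (5′×2.5′, letters a–x): 1.6406/0.0833333 → 19 → t, 0.8853/0.0416667 → 21 → v; chars tv.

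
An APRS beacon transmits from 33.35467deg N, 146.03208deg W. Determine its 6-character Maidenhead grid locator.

BM63xi

Shift to the Maidenhead origin (180°W, 90°S): lon 33.9679, lat 123.3547.
Field (20°×10°, letters A–R): lon ⌊33.9679/20⌋ = 1 → B; lat ⌊123.3547/10⌋ = 12 → M.
Square (2°×1°, digits 0–9): lon ⌊13.9679/2⌋ = 6; lat ⌊3.3547/1⌋ = 3.
Subsquare (5′×2.5′, letters a–x): lon ⌊1.9679/0.0833333⌋ = 23 → x; lat ⌊0.3547/0.0416667⌋ = 8 → i.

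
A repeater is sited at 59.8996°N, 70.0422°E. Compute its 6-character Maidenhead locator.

MO59av

Offset from 180°W / 90°S: lon 250.0422°, lat 149.8996°.
Field: 250.0422/20 → 12 → M, 149.8996/10 → 14 → O; chars MO.
Square: 10.0422/2 → 5, 9.8996/1 → 9; chars 59.
Subsquare: 0.0422/0.0833333 → 0 → a, 0.8996/0.0416667 → 21 → v; chars av.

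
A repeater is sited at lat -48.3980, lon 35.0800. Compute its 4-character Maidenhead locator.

Offset from 180°W / 90°S: lon 215.08°, lat 41.60°.
Field: 215.08/20 → 10 → K, 41.60/10 → 4 → E; chars KE.
Square: 15.08/2 → 7, 1.60/1 → 1; chars 71.

KE71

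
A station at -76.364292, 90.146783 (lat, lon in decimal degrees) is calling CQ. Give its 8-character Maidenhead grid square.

NB53bp72

Shift to the Maidenhead origin (180°W, 90°S): lon 270.14678, lat 13.63571.
Field: 270.14678/20 → 13 → N, 13.63571/10 → 1 → B; chars NB.
Square: 10.14678/2 → 5, 3.63571/1 → 3; chars 53.
Subsquare: 0.14678/0.0833333 → 1 → b, 0.63571/0.0416667 → 15 → p; chars bp.
Extended square: 0.06345/0.00833333 → 7, 0.01071/0.00416667 → 2; chars 72.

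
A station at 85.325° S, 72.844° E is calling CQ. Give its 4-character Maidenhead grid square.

Shift to the Maidenhead origin (180°W, 90°S): lon 252.84, lat 4.67.
Field (20°×10°, letters A–R): lon ⌊252.84/20⌋ = 12 → M; lat ⌊4.67/10⌋ = 0 → A.
Square (2°×1°, digits 0–9): lon ⌊12.84/2⌋ = 6; lat ⌊4.67/1⌋ = 4.

MA64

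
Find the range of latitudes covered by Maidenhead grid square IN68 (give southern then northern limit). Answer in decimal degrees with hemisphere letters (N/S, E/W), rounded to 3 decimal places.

Field I=8, N=13: +8·20° lon, +13·10° lat → SW at lon -20°, lat 40°.
Square 6, 8: +6·2° lon, +8·1° lat → SW at lon -8°, lat 48°.
Cell spans 2° lon × 1° lat.
south 48.000° N, north 49.000° N.

48.000° N, 49.000° N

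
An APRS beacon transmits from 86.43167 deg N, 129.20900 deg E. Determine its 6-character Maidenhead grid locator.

Shift to the Maidenhead origin (180°W, 90°S): lon 309.2090, lat 176.4317.
Field: 309.2090/20 → 15 → P, 176.4317/10 → 17 → R; chars PR.
Square: 9.2090/2 → 4, 6.4317/1 → 6; chars 46.
Subsquare: 1.2090/0.0833333 → 14 → o, 0.4317/0.0416667 → 10 → k; chars ok.

PR46ok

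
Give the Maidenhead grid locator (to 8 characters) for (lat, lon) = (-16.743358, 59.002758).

LH93mg01

Shift to the Maidenhead origin (180°W, 90°S): lon 239.00276, lat 73.25664.
Field: 239.00276/20 → 11 → L, 73.25664/10 → 7 → H; chars LH.
Square: 19.00276/2 → 9, 3.25664/1 → 3; chars 93.
Subsquare: 1.00276/0.0833333 → 12 → m, 0.25664/0.0416667 → 6 → g; chars mg.
Extended square: 0.00276/0.00833333 → 0, 0.00664/0.00416667 → 1; chars 01.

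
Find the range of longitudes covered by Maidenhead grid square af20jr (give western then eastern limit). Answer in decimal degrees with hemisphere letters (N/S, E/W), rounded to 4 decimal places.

175.2500° W, 175.1667° W

Field A=0, F=5: +0·20° lon, +5·10° lat → SW at lon -180°, lat -40°.
Square 2, 0: +2·2° lon, +0·1° lat → SW at lon -176°, lat -40°.
Subsquare j=9, r=17: +9·0.0833333° lon, +17·0.0416667° lat → SW at lon -175.25°, lat -39.2917°.
Cell spans 0.0833333° lon × 0.0416667° lat.
west 175.2500° W, east 175.1667° W.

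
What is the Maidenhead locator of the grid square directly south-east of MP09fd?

MP09gc

Longitude subsquare f = 5; +1 → 6 = g.
Latitude subsquare d = 3; −1 → 2 = c.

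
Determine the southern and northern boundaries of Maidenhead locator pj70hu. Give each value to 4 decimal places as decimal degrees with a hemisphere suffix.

0.8333° N, 0.8750° N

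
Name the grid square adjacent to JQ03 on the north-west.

Longitude square 0; −1 → -1, wraps to 9, carry into field.
Longitude field J = 9; −1 → 8 = I.
Latitude square 3; +1 → 4.

IQ94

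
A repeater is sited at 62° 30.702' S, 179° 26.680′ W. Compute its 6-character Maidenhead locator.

Offset from 180°W / 90°S: lon 0.5553°, lat 27.4883°.
Field (20°×10°, letters A–R): lon ⌊0.5553/20⌋ = 0 → A; lat ⌊27.4883/10⌋ = 2 → C.
Square (2°×1°, digits 0–9): lon ⌊0.5553/2⌋ = 0; lat ⌊7.4883/1⌋ = 7.
Subsquare (5′×2.5′, letters a–x): lon ⌊0.5553/0.0833333⌋ = 6 → g; lat ⌊0.4883/0.0416667⌋ = 11 → l.

AC07gl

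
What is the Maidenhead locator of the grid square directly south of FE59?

Latitude square 9; −1 → 8.
The longitude characters are unchanged.

FE58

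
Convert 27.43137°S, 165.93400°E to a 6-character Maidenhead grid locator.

RG22xn

Shift to the Maidenhead origin (180°W, 90°S): lon 345.9340, lat 62.5686.
Field: lon ⌊345.9340/20⌋ = 17 → R; lat ⌊62.5686/10⌋ = 6 → G.
Square: lon ⌊5.9340/2⌋ = 2; lat ⌊2.5686/1⌋ = 2.
Subsquare: lon ⌊1.9340/0.0833333⌋ = 23 → x; lat ⌊0.5686/0.0416667⌋ = 13 → n.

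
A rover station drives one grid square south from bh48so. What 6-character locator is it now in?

BH48sn

Latitude subsquare o = 14; −1 → 13 = n.
The longitude characters are unchanged.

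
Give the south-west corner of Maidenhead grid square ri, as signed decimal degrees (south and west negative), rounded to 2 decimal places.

Field R=17, I=8: +17·20° lon, +8·10° lat → SW at lon 160°, lat -10°.
latitude -10.00, longitude 160.00.

-10.00, 160.00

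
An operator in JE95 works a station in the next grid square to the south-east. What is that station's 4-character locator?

Longitude square 9; +1 → 10, wraps to 0, carry into field.
Longitude field J = 9; +1 → 10 = K.
Latitude square 5; −1 → 4.

KE04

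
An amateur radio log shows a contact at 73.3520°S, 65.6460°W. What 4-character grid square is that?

FB76

Shift to the Maidenhead origin (180°W, 90°S): lon 114.35, lat 16.65.
Field: 114.35/20 → 5 → F, 16.65/10 → 1 → B; chars FB.
Square: 14.35/2 → 7, 6.65/1 → 6; chars 76.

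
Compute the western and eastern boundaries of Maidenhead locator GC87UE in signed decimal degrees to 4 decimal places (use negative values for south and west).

Field G=6, C=2: +6·20° lon, +2·10° lat → SW at lon -60°, lat -70°.
Square 8, 7: +8·2° lon, +7·1° lat → SW at lon -44°, lat -63°.
Subsquare u=20, e=4: +20·0.0833333° lon, +4·0.0416667° lat → SW at lon -42.3333°, lat -62.8333°.
Cell spans 0.0833333° lon × 0.0416667° lat.
west -42.3333, east -42.2500.

-42.3333, -42.2500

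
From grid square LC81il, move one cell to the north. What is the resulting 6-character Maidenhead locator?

Latitude subsquare l = 11; +1 → 12 = m.
The longitude characters are unchanged.

LC81im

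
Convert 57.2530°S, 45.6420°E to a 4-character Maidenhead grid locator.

LD22

Shift to the Maidenhead origin (180°W, 90°S): lon 225.64, lat 32.75.
Field (20°×10°, letters A–R): lon ⌊225.64/20⌋ = 11 → L; lat ⌊32.75/10⌋ = 3 → D.
Square (2°×1°, digits 0–9): lon ⌊5.64/2⌋ = 2; lat ⌊2.75/1⌋ = 2.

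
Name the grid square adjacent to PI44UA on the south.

PI43ux

Latitude subsquare a = 0; −1 → -1, wraps to 23 = x, carry into square.
Latitude square 4; −1 → 3.
The longitude characters are unchanged.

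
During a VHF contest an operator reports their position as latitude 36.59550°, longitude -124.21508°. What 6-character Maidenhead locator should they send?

CM76vo

Shift to the Maidenhead origin (180°W, 90°S): lon 55.7849, lat 126.5955.
Field: 55.7849/20 → 2 → C, 126.5955/10 → 12 → M; chars CM.
Square: 15.7849/2 → 7, 6.5955/1 → 6; chars 76.
Subsquare: 1.7849/0.0833333 → 21 → v, 0.5955/0.0416667 → 14 → o; chars vo.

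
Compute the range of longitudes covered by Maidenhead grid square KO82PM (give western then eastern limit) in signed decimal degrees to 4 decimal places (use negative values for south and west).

37.2500, 37.3333

Field K=10, O=14: +10·20° lon, +14·10° lat → SW at lon 20°, lat 50°.
Square 8, 2: +8·2° lon, +2·1° lat → SW at lon 36°, lat 52°.
Subsquare p=15, m=12: +15·0.0833333° lon, +12·0.0416667° lat → SW at lon 37.25°, lat 52.5°.
Cell spans 0.0833333° lon × 0.0416667° lat.
west 37.2500, east 37.3333.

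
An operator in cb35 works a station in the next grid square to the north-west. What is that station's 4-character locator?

CB26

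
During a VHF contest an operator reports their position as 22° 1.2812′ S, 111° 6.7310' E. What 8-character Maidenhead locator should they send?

OG57nx34

Add 180° to longitude and 90° to latitude: 291.11218, 67.97865.
Field: 291.11218/20 → 14 → O, 67.97865/10 → 6 → G; chars OG.
Square: 11.11218/2 → 5, 7.97865/1 → 7; chars 57.
Subsquare: 1.11218/0.0833333 → 13 → n, 0.97865/0.0416667 → 23 → x; chars nx.
Extended square: 0.02885/0.00833333 → 3, 0.02031/0.00416667 → 4; chars 34.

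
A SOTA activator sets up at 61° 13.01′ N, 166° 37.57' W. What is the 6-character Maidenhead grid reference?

AP61qf

Shift to the Maidenhead origin (180°W, 90°S): lon 13.3738, lat 151.2168.
Field (20°×10°, letters A–R): 13.3738/20 → 0 → A, 151.2168/10 → 15 → P; chars AP.
Square (2°×1°, digits 0–9): 13.3738/2 → 6, 1.2168/1 → 1; chars 61.
Subsquare (5′×2.5′, letters a–x): 1.3738/0.0833333 → 16 → q, 0.2168/0.0416667 → 5 → f; chars qf.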